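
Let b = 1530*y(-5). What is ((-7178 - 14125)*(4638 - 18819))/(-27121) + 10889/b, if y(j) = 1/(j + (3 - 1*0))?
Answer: -231400170464/20747565 ≈ -11153.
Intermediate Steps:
y(j) = 1/(3 + j) (y(j) = 1/(j + (3 + 0)) = 1/(j + 3) = 1/(3 + j))
b = -765 (b = 1530/(3 - 5) = 1530/(-2) = 1530*(-1/2) = -765)
((-7178 - 14125)*(4638 - 18819))/(-27121) + 10889/b = ((-7178 - 14125)*(4638 - 18819))/(-27121) + 10889/(-765) = -21303*(-14181)*(-1/27121) + 10889*(-1/765) = 302097843*(-1/27121) - 10889/765 = -302097843/27121 - 10889/765 = -231400170464/20747565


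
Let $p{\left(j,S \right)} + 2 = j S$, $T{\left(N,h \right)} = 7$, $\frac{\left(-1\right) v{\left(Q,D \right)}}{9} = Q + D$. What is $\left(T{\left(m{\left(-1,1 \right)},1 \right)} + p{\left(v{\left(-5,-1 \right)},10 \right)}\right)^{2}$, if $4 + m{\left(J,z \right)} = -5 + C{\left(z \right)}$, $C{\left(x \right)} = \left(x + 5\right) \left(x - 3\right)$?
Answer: $297025$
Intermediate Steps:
$C{\left(x \right)} = \left(-3 + x\right) \left(5 + x\right)$ ($C{\left(x \right)} = \left(5 + x\right) \left(-3 + x\right) = \left(-3 + x\right) \left(5 + x\right)$)
$v{\left(Q,D \right)} = - 9 D - 9 Q$ ($v{\left(Q,D \right)} = - 9 \left(Q + D\right) = - 9 \left(D + Q\right) = - 9 D - 9 Q$)
$m{\left(J,z \right)} = -24 + z^{2} + 2 z$ ($m{\left(J,z \right)} = -4 - \left(20 - z^{2} - 2 z\right) = -4 + \left(-20 + z^{2} + 2 z\right) = -24 + z^{2} + 2 z$)
$p{\left(j,S \right)} = -2 + S j$ ($p{\left(j,S \right)} = -2 + j S = -2 + S j$)
$\left(T{\left(m{\left(-1,1 \right)},1 \right)} + p{\left(v{\left(-5,-1 \right)},10 \right)}\right)^{2} = \left(7 - \left(2 - 10 \left(\left(-9\right) \left(-1\right) - -45\right)\right)\right)^{2} = \left(7 - \left(2 - 10 \left(9 + 45\right)\right)\right)^{2} = \left(7 + \left(-2 + 10 \cdot 54\right)\right)^{2} = \left(7 + \left(-2 + 540\right)\right)^{2} = \left(7 + 538\right)^{2} = 545^{2} = 297025$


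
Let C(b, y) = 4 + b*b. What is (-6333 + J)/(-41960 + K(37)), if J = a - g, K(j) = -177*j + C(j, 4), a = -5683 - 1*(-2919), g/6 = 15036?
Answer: 99313/47136 ≈ 2.1069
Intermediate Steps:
C(b, y) = 4 + b²
g = 90216 (g = 6*15036 = 90216)
a = -2764 (a = -5683 + 2919 = -2764)
K(j) = 4 + j² - 177*j (K(j) = -177*j + (4 + j²) = 4 + j² - 177*j)
J = -92980 (J = -2764 - 1*90216 = -2764 - 90216 = -92980)
(-6333 + J)/(-41960 + K(37)) = (-6333 - 92980)/(-41960 + (4 + 37² - 177*37)) = -99313/(-41960 + (4 + 1369 - 6549)) = -99313/(-41960 - 5176) = -99313/(-47136) = -99313*(-1/47136) = 99313/47136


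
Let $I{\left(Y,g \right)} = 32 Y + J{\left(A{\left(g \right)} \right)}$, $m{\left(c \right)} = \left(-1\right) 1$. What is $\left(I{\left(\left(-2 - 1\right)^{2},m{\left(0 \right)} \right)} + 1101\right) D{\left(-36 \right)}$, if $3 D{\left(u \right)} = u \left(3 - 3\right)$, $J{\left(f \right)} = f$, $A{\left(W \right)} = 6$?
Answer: $0$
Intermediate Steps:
$m{\left(c \right)} = -1$
$D{\left(u \right)} = 0$ ($D{\left(u \right)} = \frac{u \left(3 - 3\right)}{3} = \frac{u 0}{3} = \frac{1}{3} \cdot 0 = 0$)
$I{\left(Y,g \right)} = 6 + 32 Y$ ($I{\left(Y,g \right)} = 32 Y + 6 = 6 + 32 Y$)
$\left(I{\left(\left(-2 - 1\right)^{2},m{\left(0 \right)} \right)} + 1101\right) D{\left(-36 \right)} = \left(\left(6 + 32 \left(-2 - 1\right)^{2}\right) + 1101\right) 0 = \left(\left(6 + 32 \left(-3\right)^{2}\right) + 1101\right) 0 = \left(\left(6 + 32 \cdot 9\right) + 1101\right) 0 = \left(\left(6 + 288\right) + 1101\right) 0 = \left(294 + 1101\right) 0 = 1395 \cdot 0 = 0$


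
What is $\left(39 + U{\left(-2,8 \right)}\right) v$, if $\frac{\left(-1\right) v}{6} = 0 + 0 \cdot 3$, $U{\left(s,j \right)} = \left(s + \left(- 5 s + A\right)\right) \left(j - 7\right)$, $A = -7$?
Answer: $0$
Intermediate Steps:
$U{\left(s,j \right)} = \left(-7 + j\right) \left(-7 - 4 s\right)$ ($U{\left(s,j \right)} = \left(s - \left(7 + 5 s\right)\right) \left(j - 7\right) = \left(s - \left(7 + 5 s\right)\right) \left(-7 + j\right) = \left(-7 - 4 s\right) \left(-7 + j\right) = \left(-7 + j\right) \left(-7 - 4 s\right)$)
$v = 0$ ($v = - 6 \left(0 + 0 \cdot 3\right) = - 6 \left(0 + 0\right) = \left(-6\right) 0 = 0$)
$\left(39 + U{\left(-2,8 \right)}\right) v = \left(39 + \left(49 - 56 + 28 \left(-2\right) - 32 \left(-2\right)\right)\right) 0 = \left(39 + \left(49 - 56 - 56 + 64\right)\right) 0 = \left(39 + 1\right) 0 = 40 \cdot 0 = 0$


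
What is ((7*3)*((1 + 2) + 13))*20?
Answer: 6720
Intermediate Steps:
((7*3)*((1 + 2) + 13))*20 = (21*(3 + 13))*20 = (21*16)*20 = 336*20 = 6720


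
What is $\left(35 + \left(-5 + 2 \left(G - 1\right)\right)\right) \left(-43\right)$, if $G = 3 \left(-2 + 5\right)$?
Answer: $-1978$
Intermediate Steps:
$G = 9$ ($G = 3 \cdot 3 = 9$)
$\left(35 + \left(-5 + 2 \left(G - 1\right)\right)\right) \left(-43\right) = \left(35 - \left(5 - 2 \left(9 - 1\right)\right)\right) \left(-43\right) = \left(35 + \left(-5 + 2 \cdot 8\right)\right) \left(-43\right) = \left(35 + \left(-5 + 16\right)\right) \left(-43\right) = \left(35 + 11\right) \left(-43\right) = 46 \left(-43\right) = -1978$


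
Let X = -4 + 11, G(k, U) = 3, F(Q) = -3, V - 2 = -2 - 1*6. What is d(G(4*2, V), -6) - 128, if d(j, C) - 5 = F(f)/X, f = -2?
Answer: -864/7 ≈ -123.43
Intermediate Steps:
V = -6 (V = 2 + (-2 - 1*6) = 2 + (-2 - 6) = 2 - 8 = -6)
X = 7
d(j, C) = 32/7 (d(j, C) = 5 - 3/7 = 32/7)
d(G(4*2, V), -6) - 128 = 32/7 - 128 = -864/7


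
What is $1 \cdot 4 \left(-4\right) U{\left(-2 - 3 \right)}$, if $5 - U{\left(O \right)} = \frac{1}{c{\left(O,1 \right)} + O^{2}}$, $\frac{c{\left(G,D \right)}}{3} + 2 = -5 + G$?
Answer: $- \frac{896}{11} \approx -81.455$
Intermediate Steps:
$c{\left(G,D \right)} = -21 + 3 G$ ($c{\left(G,D \right)} = -6 + 3 \left(-5 + G\right) = -6 + \left(-15 + 3 G\right) = -21 + 3 G$)
$U{\left(O \right)} = 5 - \frac{1}{-21 + O^{2} + 3 O}$ ($U{\left(O \right)} = 5 - \frac{1}{\left(-21 + 3 O\right) + O^{2}} = 5 - \frac{1}{-21 + O^{2} + 3 O}$)
$1 \cdot 4 \left(-4\right) U{\left(-2 - 3 \right)} = 1 \cdot 4 \left(-4\right) \frac{-106 + 5 \left(-2 - 3\right)^{2} + 15 \left(-2 - 3\right)}{-21 + \left(-2 - 3\right)^{2} + 3 \left(-2 - 3\right)} = 4 \left(-4\right) \frac{-106 + 5 \left(-5\right)^{2} + 15 \left(-5\right)}{-21 + \left(-5\right)^{2} + 3 \left(-5\right)} = - 16 \frac{-106 + 5 \cdot 25 - 75}{-21 + 25 - 15} = - 16 \frac{-106 + 125 - 75}{-11} = - 16 \left(\left(- \frac{1}{11}\right) \left(-56\right)\right) = \left(-16\right) \frac{56}{11} = - \frac{896}{11}$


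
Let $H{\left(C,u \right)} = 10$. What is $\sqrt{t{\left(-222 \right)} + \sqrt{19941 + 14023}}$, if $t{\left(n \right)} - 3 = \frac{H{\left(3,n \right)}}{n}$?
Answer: $\frac{\sqrt{36408 + 24642 \sqrt{8491}}}{111} \approx 13.684$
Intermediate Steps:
$t{\left(n \right)} = 3 + \frac{10}{n}$
$\sqrt{t{\left(-222 \right)} + \sqrt{19941 + 14023}} = \sqrt{\left(3 + \frac{10}{-222}\right) + \sqrt{19941 + 14023}} = \sqrt{\left(3 + 10 \left(- \frac{1}{222}\right)\right) + \sqrt{33964}} = \sqrt{\left(3 - \frac{5}{111}\right) + 2 \sqrt{8491}} = \sqrt{\frac{328}{111} + 2 \sqrt{8491}}$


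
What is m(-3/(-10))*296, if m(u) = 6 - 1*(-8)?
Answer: 4144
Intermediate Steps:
m(u) = 14 (m(u) = 6 + 8 = 14)
m(-3/(-10))*296 = 14*296 = 4144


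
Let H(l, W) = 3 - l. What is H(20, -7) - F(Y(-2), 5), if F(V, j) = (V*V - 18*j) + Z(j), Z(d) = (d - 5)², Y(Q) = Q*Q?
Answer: 57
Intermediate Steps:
Y(Q) = Q²
Z(d) = (-5 + d)²
F(V, j) = V² + (-5 + j)² - 18*j (F(V, j) = (V*V - 18*j) + (-5 + j)² = (V² - 18*j) + (-5 + j)² = V² + (-5 + j)² - 18*j)
H(20, -7) - F(Y(-2), 5) = (3 - 1*20) - (((-2)²)² + (-5 + 5)² - 18*5) = (3 - 20) - (4² + 0² - 90) = -17 - (16 + 0 - 90) = -17 - 1*(-74) = -17 + 74 = 57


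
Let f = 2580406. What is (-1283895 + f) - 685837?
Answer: 610674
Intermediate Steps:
(-1283895 + f) - 685837 = (-1283895 + 2580406) - 685837 = 1296511 - 685837 = 610674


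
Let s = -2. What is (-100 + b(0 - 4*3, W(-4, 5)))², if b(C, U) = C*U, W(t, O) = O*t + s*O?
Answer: 67600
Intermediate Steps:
W(t, O) = -2*O + O*t (W(t, O) = O*t - 2*O = -2*O + O*t)
(-100 + b(0 - 4*3, W(-4, 5)))² = (-100 + (0 - 4*3)*(5*(-2 - 4)))² = (-100 + (0 - 12)*(5*(-6)))² = (-100 - 12*(-30))² = (-100 + 360)² = 260² = 67600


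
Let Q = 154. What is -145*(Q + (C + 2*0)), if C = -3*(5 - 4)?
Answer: -21895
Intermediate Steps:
C = -3 (C = -3*1 = -3)
-145*(Q + (C + 2*0)) = -145*(154 + (-3 + 2*0)) = -145*(154 + (-3 + 0)) = -145*(154 - 3) = -145*151 = -21895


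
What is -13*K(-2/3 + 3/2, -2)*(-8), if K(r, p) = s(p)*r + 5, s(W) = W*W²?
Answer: -520/3 ≈ -173.33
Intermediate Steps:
s(W) = W³
K(r, p) = 5 + r*p³ (K(r, p) = p³*r + 5 = r*p³ + 5 = 5 + r*p³)
-13*K(-2/3 + 3/2, -2)*(-8) = -13*(5 + (-2/3 + 3/2)*(-2)³)*(-8) = -13*(5 + (-2*⅓ + 3*(½))*(-8))*(-8) = -13*(5 + (-⅔ + 3/2)*(-8))*(-8) = -13*(5 + (⅚)*(-8))*(-8) = -13*(5 - 20/3)*(-8) = -13*(-5/3)*(-8) = (65/3)*(-8) = -520/3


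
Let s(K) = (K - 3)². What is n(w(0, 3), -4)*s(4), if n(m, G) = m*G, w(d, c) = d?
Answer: 0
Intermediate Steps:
n(m, G) = G*m
s(K) = (-3 + K)²
n(w(0, 3), -4)*s(4) = (-4*0)*(-3 + 4)² = 0*1² = 0*1 = 0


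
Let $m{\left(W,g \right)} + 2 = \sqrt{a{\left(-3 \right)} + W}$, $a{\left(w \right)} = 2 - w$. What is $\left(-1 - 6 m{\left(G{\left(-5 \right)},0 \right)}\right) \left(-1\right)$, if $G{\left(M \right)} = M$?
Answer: $-11$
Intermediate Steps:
$m{\left(W,g \right)} = -2 + \sqrt{5 + W}$ ($m{\left(W,g \right)} = -2 + \sqrt{\left(2 - -3\right) + W} = -2 + \sqrt{\left(2 + 3\right) + W} = -2 + \sqrt{5 + W}$)
$\left(-1 - 6 m{\left(G{\left(-5 \right)},0 \right)}\right) \left(-1\right) = \left(-1 - 6 \left(-2 + \sqrt{5 - 5}\right)\right) \left(-1\right) = \left(-1 - 6 \left(-2 + \sqrt{0}\right)\right) \left(-1\right) = \left(-1 - 6 \left(-2 + 0\right)\right) \left(-1\right) = \left(-1 - -12\right) \left(-1\right) = \left(-1 + 12\right) \left(-1\right) = 11 \left(-1\right) = -11$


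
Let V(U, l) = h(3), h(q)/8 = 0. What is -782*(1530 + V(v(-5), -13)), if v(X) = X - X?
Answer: -1196460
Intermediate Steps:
v(X) = 0
h(q) = 0 (h(q) = 8*0 = 0)
V(U, l) = 0
-782*(1530 + V(v(-5), -13)) = -782*(1530 + 0) = -782*1530 = -1196460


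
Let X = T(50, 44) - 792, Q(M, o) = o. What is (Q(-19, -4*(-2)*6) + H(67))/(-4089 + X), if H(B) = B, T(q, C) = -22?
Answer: -115/4903 ≈ -0.023455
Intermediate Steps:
X = -814 (X = -22 - 792 = -814)
(Q(-19, -4*(-2)*6) + H(67))/(-4089 + X) = (-4*(-2)*6 + 67)/(-4089 - 814) = (8*6 + 67)/(-4903) = (48 + 67)*(-1/4903) = 115*(-1/4903) = -115/4903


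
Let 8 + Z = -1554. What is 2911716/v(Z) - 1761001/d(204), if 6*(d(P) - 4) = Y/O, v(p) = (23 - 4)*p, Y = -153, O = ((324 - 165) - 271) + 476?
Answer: -19027892724530/42454379 ≈ -4.4820e+5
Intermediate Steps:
Z = -1562 (Z = -8 - 1554 = -1562)
O = 364 (O = (159 - 271) + 476 = -112 + 476 = 364)
v(p) = 19*p
d(P) = 2861/728 (d(P) = 4 + (-153/364)/6 = 4 + (-153*1/364)/6 = 4 + (⅙)*(-153/364) = 4 - 51/728 = 2861/728)
2911716/v(Z) - 1761001/d(204) = 2911716/((19*(-1562))) - 1761001/2861/728 = 2911716/(-29678) - 1761001*728/2861 = 2911716*(-1/29678) - 1282008728/2861 = -1455858/14839 - 1282008728/2861 = -19027892724530/42454379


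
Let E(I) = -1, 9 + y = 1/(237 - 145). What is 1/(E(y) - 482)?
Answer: -1/483 ≈ -0.0020704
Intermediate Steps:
y = -827/92 (y = -9 + 1/(237 - 145) = -9 + 1/92 = -827/92 ≈ -8.9891)
1/(E(y) - 482) = 1/(-1 - 482) = 1/(-483) = -1/483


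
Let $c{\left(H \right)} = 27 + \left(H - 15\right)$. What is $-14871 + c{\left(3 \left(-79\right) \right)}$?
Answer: $-15096$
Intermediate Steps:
$c{\left(H \right)} = 12 + H$ ($c{\left(H \right)} = 27 + \left(-15 + H\right) = 12 + H$)
$-14871 + c{\left(3 \left(-79\right) \right)} = -14871 + \left(12 + 3 \left(-79\right)\right) = -14871 + \left(12 - 237\right) = -14871 - 225 = -15096$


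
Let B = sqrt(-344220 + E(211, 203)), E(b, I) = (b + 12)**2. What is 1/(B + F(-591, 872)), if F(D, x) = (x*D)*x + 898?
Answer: -449386046/201947818339808607 - 17*I*sqrt(1019)/201947818339808607 ≈ -2.2253e-9 - 2.6872e-15*I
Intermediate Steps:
E(b, I) = (12 + b)**2
F(D, x) = 898 + D*x**2 (F(D, x) = (D*x)*x + 898 = D*x**2 + 898 = 898 + D*x**2)
B = 17*I*sqrt(1019) (B = sqrt(-344220 + (12 + 211)**2) = sqrt(-344220 + 223**2) = sqrt(-344220 + 49729) = sqrt(-294491) = 17*I*sqrt(1019) ≈ 542.67*I)
1/(B + F(-591, 872)) = 1/(17*I*sqrt(1019) + (898 - 591*872**2)) = 1/(17*I*sqrt(1019) + (898 - 591*760384)) = 1/(17*I*sqrt(1019) + (898 - 449386944)) = 1/(17*I*sqrt(1019) - 449386046) = 1/(-449386046 + 17*I*sqrt(1019))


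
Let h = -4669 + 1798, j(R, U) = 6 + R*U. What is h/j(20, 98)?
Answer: -2871/1966 ≈ -1.4603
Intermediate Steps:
h = -2871
h/j(20, 98) = -2871/(6 + 20*98) = -2871/(6 + 1960) = -2871/1966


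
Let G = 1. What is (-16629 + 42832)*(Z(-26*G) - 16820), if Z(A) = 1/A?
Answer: -11459122163/26 ≈ -4.4074e+8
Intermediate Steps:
(-16629 + 42832)*(Z(-26*G) - 16820) = (-16629 + 42832)*(1/(-26*1) - 16820) = 26203*(1/(-26) - 16820) = 26203*(-1/26 - 16820) = 26203*(-437321/26) = -11459122163/26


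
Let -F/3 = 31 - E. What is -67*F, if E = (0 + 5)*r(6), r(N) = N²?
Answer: -29949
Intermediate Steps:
E = 180 (E = (0 + 5)*6² = 5*36 = 180)
F = 447 (F = -3*(31 - 1*180) = -3*(31 - 180) = -3*(-149) = 447)
-67*F = -67*447 = -29949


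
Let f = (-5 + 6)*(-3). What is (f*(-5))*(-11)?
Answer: -165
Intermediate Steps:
f = -3 (f = 1*(-3) = -3)
(f*(-5))*(-11) = -3*(-5)*(-11) = 15*(-11) = -165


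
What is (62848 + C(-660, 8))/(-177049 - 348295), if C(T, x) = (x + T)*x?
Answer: -1801/16417 ≈ -0.10970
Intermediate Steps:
C(T, x) = x*(T + x) (C(T, x) = (T + x)*x = x*(T + x))
(62848 + C(-660, 8))/(-177049 - 348295) = (62848 + 8*(-660 + 8))/(-177049 - 348295) = (62848 + 8*(-652))/(-525344) = (62848 - 5216)*(-1/525344) = 57632*(-1/525344) = -1801/16417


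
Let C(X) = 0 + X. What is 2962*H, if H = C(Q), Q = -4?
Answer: -11848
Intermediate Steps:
C(X) = X
H = -4
2962*H = 2962*(-4) = -11848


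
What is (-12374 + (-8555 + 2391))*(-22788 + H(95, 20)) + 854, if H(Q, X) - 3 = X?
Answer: 422018424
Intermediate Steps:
H(Q, X) = 3 + X
(-12374 + (-8555 + 2391))*(-22788 + H(95, 20)) + 854 = (-12374 + (-8555 + 2391))*(-22788 + (3 + 20)) + 854 = (-12374 - 6164)*(-22788 + 23) + 854 = -18538*(-22765) + 854 = 422017570 + 854 = 422018424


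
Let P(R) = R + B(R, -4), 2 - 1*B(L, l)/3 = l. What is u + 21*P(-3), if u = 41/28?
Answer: 8861/28 ≈ 316.46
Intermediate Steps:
B(L, l) = 6 - 3*l
P(R) = 18 + R (P(R) = R + (6 - 3*(-4)) = R + (6 + 12) = R + 18 = 18 + R)
u = 41/28 (u = 41*(1/28) = 41/28 ≈ 1.4643)
u + 21*P(-3) = 41/28 + 21*(18 - 3) = 41/28 + 21*15 = 41/28 + 315 = 8861/28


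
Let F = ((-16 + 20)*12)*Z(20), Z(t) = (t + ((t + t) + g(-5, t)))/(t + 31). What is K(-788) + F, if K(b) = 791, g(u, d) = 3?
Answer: 14455/17 ≈ 850.29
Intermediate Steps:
Z(t) = (3 + 3*t)/(31 + t) (Z(t) = (t + ((t + t) + 3))/(t + 31) = (t + (2*t + 3))/(31 + t) = (t + (3 + 2*t))/(31 + t) = (3 + 3*t)/(31 + t))
F = 1008/17 (F = ((-16 + 20)*12)*(3*(1 + 20)/(31 + 20)) = (4*12)*(3*21/51) = 48*(3*(1/51)*21) = 48*(21/17) = 1008/17 ≈ 59.294)
K(-788) + F = 791 + 1008/17 = 14455/17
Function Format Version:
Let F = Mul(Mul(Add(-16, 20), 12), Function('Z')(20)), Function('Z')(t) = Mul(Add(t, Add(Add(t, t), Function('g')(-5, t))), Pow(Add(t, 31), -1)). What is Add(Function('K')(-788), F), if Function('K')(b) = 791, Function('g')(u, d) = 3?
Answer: Rational(14455, 17) ≈ 850.29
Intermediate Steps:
Function('Z')(t) = Mul(Pow(Add(31, t), -1), Add(3, Mul(3, t))) (Function('Z')(t) = Mul(Add(t, Add(Add(t, t), 3)), Pow(Add(t, 31), -1)) = Mul(Add(t, Add(Mul(2, t), 3)), Pow(Add(31, t), -1)) = Mul(Add(t, Add(3, Mul(2, t))), Pow(Add(31, t), -1)) = Mul(Add(3, Mul(3, t)), Pow(Add(31, t), -1)) = Mul(Pow(Add(31, t), -1), Add(3, Mul(3, t))))
F = Rational(1008, 17) (F = Mul(Mul(Add(-16, 20), 12), Mul(3, Pow(Add(31, 20), -1), Add(1, 20))) = Mul(Mul(4, 12), Mul(3, Pow(51, -1), 21)) = Mul(48, Mul(3, Rational(1, 51), 21)) = Mul(48, Rational(21, 17)) = Rational(1008, 17) ≈ 59.294)
Add(Function('K')(-788), F) = Add(791, Rational(1008, 17)) = Rational(14455, 17)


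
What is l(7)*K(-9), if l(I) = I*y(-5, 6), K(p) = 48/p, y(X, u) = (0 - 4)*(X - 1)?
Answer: -896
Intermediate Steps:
y(X, u) = 4 - 4*X (y(X, u) = -4*(-1 + X) = 4 - 4*X)
l(I) = 24*I (l(I) = I*(4 - 4*(-5)) = I*(4 + 20) = I*24 = 24*I)
l(7)*K(-9) = (24*7)*(48/(-9)) = 168*(48*(-1/9)) = 168*(-16/3) = -896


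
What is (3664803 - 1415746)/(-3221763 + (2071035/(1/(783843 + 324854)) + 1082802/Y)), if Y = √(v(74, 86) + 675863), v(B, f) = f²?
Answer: 98012851416965038602256/100065014611608728584609383767 - 405880569619*√683259/600390087669652371507656302602 ≈ 9.7949e-7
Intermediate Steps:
Y = √683259 (Y = √(86² + 675863) = √(7396 + 675863) = √683259 ≈ 826.59)
(3664803 - 1415746)/(-3221763 + (2071035/(1/(783843 + 324854)) + 1082802/Y)) = (3664803 - 1415746)/(-3221763 + (2071035/(1/(783843 + 324854)) + 1082802/(√683259))) = 2249057/(-3221763 + (2071035/(1/1108697) + 1082802*(√683259/683259))) = 2249057/(-3221763 + (2071035/(1/1108697) + 360934*√683259/227753)) = 2249057/(-3221763 + (2071035*1108697 + 360934*√683259/227753)) = 2249057/(-3221763 + (2296150291395 + 360934*√683259/227753)) = 2249057/(2296147069632 + 360934*√683259/227753)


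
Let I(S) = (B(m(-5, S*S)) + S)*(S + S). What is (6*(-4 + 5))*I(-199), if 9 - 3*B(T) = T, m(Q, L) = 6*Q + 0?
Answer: 444168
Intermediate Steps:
m(Q, L) = 6*Q
B(T) = 3 - T/3
I(S) = 2*S*(13 + S) (I(S) = ((3 - 2*(-5)) + S)*(S + S) = ((3 - ⅓*(-30)) + S)*(2*S) = ((3 + 10) + S)*(2*S) = (13 + S)*(2*S) = 2*S*(13 + S))
(6*(-4 + 5))*I(-199) = (6*(-4 + 5))*(2*(-199)*(13 - 199)) = (6*1)*(2*(-199)*(-186)) = 6*74028 = 444168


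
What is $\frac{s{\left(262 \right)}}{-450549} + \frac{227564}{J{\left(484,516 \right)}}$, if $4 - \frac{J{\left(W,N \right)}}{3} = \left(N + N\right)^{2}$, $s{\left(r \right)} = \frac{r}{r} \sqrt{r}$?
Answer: $- \frac{56891}{798765} - \frac{\sqrt{262}}{450549} \approx -0.07126$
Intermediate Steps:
$s{\left(r \right)} = \sqrt{r}$ ($s{\left(r \right)} = 1 \sqrt{r} = \sqrt{r}$)
$J{\left(W,N \right)} = 12 - 12 N^{2}$ ($J{\left(W,N \right)} = 12 - 3 \left(N + N\right)^{2} = 12 - 3 \left(2 N\right)^{2} = 12 - 3 \cdot 4 N^{2} = 12 - 12 N^{2}$)
$\frac{s{\left(262 \right)}}{-450549} + \frac{227564}{J{\left(484,516 \right)}} = \frac{\sqrt{262}}{-450549} + \frac{227564}{12 - 12 \cdot 516^{2}} = \sqrt{262} \left(- \frac{1}{450549}\right) + \frac{227564}{12 - 3195072} = - \frac{\sqrt{262}}{450549} + \frac{227564}{12 - 3195072} = - \frac{\sqrt{262}}{450549} + \frac{227564}{-3195060} = - \frac{\sqrt{262}}{450549} + 227564 \left(- \frac{1}{3195060}\right) = - \frac{\sqrt{262}}{450549} - \frac{56891}{798765} = - \frac{56891}{798765} - \frac{\sqrt{262}}{450549}$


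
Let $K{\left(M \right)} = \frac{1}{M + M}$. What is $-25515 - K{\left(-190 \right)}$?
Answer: $- \frac{9695699}{380} \approx -25515.0$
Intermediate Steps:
$K{\left(M \right)} = \frac{1}{2 M}$
$-25515 - K{\left(-190 \right)} = -25515 - \frac{1}{2 \left(-190\right)} = -25515 - \frac{1}{2} \left(- \frac{1}{190}\right) = -25515 - - \frac{1}{380} = -25515 + \frac{1}{380} = - \frac{9695699}{380}$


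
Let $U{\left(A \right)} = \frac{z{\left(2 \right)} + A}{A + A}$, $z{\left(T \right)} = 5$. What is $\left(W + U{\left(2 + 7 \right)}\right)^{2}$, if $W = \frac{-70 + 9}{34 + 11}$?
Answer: $\frac{676}{2025} \approx 0.33383$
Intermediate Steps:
$U{\left(A \right)} = \frac{5 + A}{2 A}$ ($U{\left(A \right)} = \frac{5 + A}{A + A} = \frac{5 + A}{2 A}$)
$W = - \frac{61}{45} \approx -1.3556$
$\left(W + U{\left(2 + 7 \right)}\right)^{2} = \left(- \frac{61}{45} + \frac{5 + \left(2 + 7\right)}{2 \left(2 + 7\right)}\right)^{2} = \left(- \frac{61}{45} + \frac{5 + 9}{2 \cdot 9}\right)^{2} = \left(- \frac{61}{45} + \frac{1}{2} \cdot \frac{1}{9} \cdot 14\right)^{2} = \left(- \frac{61}{45} + \frac{7}{9}\right)^{2} = \left(- \frac{26}{45}\right)^{2} = \frac{676}{2025}$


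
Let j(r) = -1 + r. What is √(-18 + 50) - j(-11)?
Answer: 12 + 4*√2 ≈ 17.657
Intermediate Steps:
√(-18 + 50) - j(-11) = √(-18 + 50) - (-1 - 11) = √32 - 1*(-12) = 4*√2 + 12 = 12 + 4*√2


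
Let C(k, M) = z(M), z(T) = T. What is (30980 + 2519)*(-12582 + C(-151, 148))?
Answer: -416526566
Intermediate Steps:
C(k, M) = M
(30980 + 2519)*(-12582 + C(-151, 148)) = (30980 + 2519)*(-12582 + 148) = 33499*(-12434) = -416526566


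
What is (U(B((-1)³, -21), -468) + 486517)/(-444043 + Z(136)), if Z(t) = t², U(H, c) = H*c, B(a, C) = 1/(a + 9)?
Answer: -972917/851094 ≈ -1.1431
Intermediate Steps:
B(a, C) = 1/(9 + a)
(U(B((-1)³, -21), -468) + 486517)/(-444043 + Z(136)) = (-468/(9 + (-1)³) + 486517)/(-444043 + 136²) = (-468/(9 - 1) + 486517)/(-444043 + 18496) = (-468/8 + 486517)/(-425547) = ((⅛)*(-468) + 486517)*(-1/425547) = (-117/2 + 486517)*(-1/425547) = (972917/2)*(-1/425547) = -972917/851094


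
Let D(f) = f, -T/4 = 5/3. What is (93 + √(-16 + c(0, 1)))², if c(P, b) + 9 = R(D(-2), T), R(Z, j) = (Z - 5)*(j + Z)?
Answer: (279 + √321)²/9 ≈ 9795.5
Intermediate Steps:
T = -20/3 ≈ -6.6667
R(Z, j) = (-5 + Z)*(Z + j)
c(P, b) = 155/3 (c(P, b) = -9 + ((-2)² - 5*(-2) - 5*(-20/3) - 2*(-20/3)) = -9 + (4 + 10 + 100/3 + 40/3) = -9 + 182/3 = 155/3)
(93 + √(-16 + c(0, 1)))² = (93 + √(-16 + 155/3))² = (93 + √(107/3))² = (93 + √321/3)²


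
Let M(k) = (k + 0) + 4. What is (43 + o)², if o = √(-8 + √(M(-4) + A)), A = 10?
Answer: (43 + I*√(8 - √10))² ≈ 1844.2 + 189.16*I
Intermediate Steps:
M(k) = 4 + k (M(k) = k + 4 = 4 + k)
o = √(-8 + √10) (o = √(-8 + √((4 - 4) + 10)) = √(-8 + √(0 + 10)) = √(-8 + √10) ≈ 2.1995*I)
(43 + o)² = (43 + √(-8 + √10))²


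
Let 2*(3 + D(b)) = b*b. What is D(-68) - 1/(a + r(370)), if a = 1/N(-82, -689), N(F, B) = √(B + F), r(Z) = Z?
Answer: 243714436139/105549901 - I*√771/105549901 ≈ 2309.0 - 2.6307e-7*I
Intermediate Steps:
D(b) = -3 + b²/2 (D(b) = -3 + (b*b)/2 = -3 + b²/2)
a = -I*√771/771 (a = 1/(√(-689 - 82)) = 1/(√(-771)) = 1/(I*√771) = -I*√771/771 ≈ -0.036014*I)
D(-68) - 1/(a + r(370)) = (-3 + (½)*(-68)²) - 1/(-I*√771/771 + 370) = (-3 + (½)*4624) - 1/(370 - I*√771/771) = (-3 + 2312) - 1/(370 - I*√771/771) = 2309 - 1/(370 - I*√771/771)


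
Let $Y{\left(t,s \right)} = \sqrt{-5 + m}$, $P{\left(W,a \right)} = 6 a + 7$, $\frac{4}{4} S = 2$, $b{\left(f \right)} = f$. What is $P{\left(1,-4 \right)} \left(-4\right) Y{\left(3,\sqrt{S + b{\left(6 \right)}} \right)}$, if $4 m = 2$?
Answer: $102 i \sqrt{2} \approx 144.25 i$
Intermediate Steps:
$m = \frac{1}{2}$ ($m = \frac{1}{4} \cdot 2 = \frac{1}{2} \approx 0.5$)
$S = 2$
$P{\left(W,a \right)} = 7 + 6 a$
$Y{\left(t,s \right)} = \frac{3 i \sqrt{2}}{2}$ ($Y{\left(t,s \right)} = \sqrt{-5 + \frac{1}{2}} = \sqrt{- \frac{9}{2}} = \frac{3 i \sqrt{2}}{2}$)
$P{\left(1,-4 \right)} \left(-4\right) Y{\left(3,\sqrt{S + b{\left(6 \right)}} \right)} = \left(7 + 6 \left(-4\right)\right) \left(-4\right) \frac{3 i \sqrt{2}}{2} = \left(7 - 24\right) \left(-4\right) \frac{3 i \sqrt{2}}{2} = \left(-17\right) \left(-4\right) \frac{3 i \sqrt{2}}{2} = 68 \frac{3 i \sqrt{2}}{2} = 102 i \sqrt{2}$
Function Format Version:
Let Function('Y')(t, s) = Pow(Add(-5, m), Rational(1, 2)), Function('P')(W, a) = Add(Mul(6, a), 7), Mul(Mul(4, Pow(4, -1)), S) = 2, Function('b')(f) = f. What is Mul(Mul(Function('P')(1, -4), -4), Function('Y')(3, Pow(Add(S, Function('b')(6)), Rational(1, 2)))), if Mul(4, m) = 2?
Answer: Mul(102, I, Pow(2, Rational(1, 2))) ≈ Mul(144.25, I)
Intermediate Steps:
m = Rational(1, 2) (m = Mul(Rational(1, 4), 2) = Rational(1, 2) ≈ 0.50000)
S = 2
Function('P')(W, a) = Add(7, Mul(6, a))
Function('Y')(t, s) = Mul(Rational(3, 2), I, Pow(2, Rational(1, 2))) (Function('Y')(t, s) = Pow(Add(-5, Rational(1, 2)), Rational(1, 2)) = Pow(Rational(-9, 2), Rational(1, 2)) = Mul(Rational(3, 2), I, Pow(2, Rational(1, 2))))
Mul(Mul(Function('P')(1, -4), -4), Function('Y')(3, Pow(Add(S, Function('b')(6)), Rational(1, 2)))) = Mul(Mul(Add(7, Mul(6, -4)), -4), Mul(Rational(3, 2), I, Pow(2, Rational(1, 2)))) = Mul(Mul(Add(7, -24), -4), Mul(Rational(3, 2), I, Pow(2, Rational(1, 2)))) = Mul(Mul(-17, -4), Mul(Rational(3, 2), I, Pow(2, Rational(1, 2)))) = Mul(68, Mul(Rational(3, 2), I, Pow(2, Rational(1, 2)))) = Mul(102, I, Pow(2, Rational(1, 2)))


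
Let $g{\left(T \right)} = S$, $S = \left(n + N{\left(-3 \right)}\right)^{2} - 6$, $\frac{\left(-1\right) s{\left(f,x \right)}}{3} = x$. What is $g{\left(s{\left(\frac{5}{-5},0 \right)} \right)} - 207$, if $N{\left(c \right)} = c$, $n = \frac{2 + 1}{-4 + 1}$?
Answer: $-197$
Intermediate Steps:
$s{\left(f,x \right)} = - 3 x$
$n = -1$ ($n = \frac{3}{-3} = 3 \left(- \frac{1}{3}\right) = -1$)
$S = 10$ ($S = \left(-1 - 3\right)^{2} - 6 = \left(-4\right)^{2} - 6 = 16 - 6 = 10$)
$g{\left(T \right)} = 10$
$g{\left(s{\left(\frac{5}{-5},0 \right)} \right)} - 207 = 10 - 207 = -197$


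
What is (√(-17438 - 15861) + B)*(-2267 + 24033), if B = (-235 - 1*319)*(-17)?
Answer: 204992188 + 21766*I*√33299 ≈ 2.0499e+8 + 3.9719e+6*I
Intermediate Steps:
B = 9418 (B = (-235 - 319)*(-17) = -554*(-17) = 9418)
(√(-17438 - 15861) + B)*(-2267 + 24033) = (√(-17438 - 15861) + 9418)*(-2267 + 24033) = (√(-33299) + 9418)*21766 = (I*√33299 + 9418)*21766 = (9418 + I*√33299)*21766 = 204992188 + 21766*I*√33299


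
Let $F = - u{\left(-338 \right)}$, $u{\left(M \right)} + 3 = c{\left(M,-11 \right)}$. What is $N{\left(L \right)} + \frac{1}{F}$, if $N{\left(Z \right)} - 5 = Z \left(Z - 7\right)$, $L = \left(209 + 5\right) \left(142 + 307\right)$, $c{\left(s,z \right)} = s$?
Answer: $\frac{3148059758460}{341} \approx 9.2318 \cdot 10^{9}$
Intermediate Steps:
$u{\left(M \right)} = -3 + M$
$L = 96086$ ($L = 214 \cdot 449 = 96086$)
$F = 341$ ($F = - (-3 - 338) = \left(-1\right) \left(-341\right) = 341$)
$N{\left(Z \right)} = 5 + Z \left(-7 + Z\right)$ ($N{\left(Z \right)} = 5 + Z \left(Z - 7\right) = 5 + Z \left(-7 + Z\right)$)
$N{\left(L \right)} + \frac{1}{F} = \left(5 + 96086^{2} - 672602\right) + \frac{1}{341} = \left(5 + 9232519396 - 672602\right) + \frac{1}{341} = 9231846799 + \frac{1}{341} = \frac{3148059758460}{341}$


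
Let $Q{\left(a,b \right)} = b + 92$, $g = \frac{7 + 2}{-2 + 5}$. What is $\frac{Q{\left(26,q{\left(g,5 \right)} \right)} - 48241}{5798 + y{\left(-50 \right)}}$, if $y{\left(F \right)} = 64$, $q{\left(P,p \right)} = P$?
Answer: $- \frac{24073}{2931} \approx -8.2132$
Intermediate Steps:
$g = 3$ ($g = \frac{9}{3} = 9 \cdot \frac{1}{3} = 3$)
$Q{\left(a,b \right)} = 92 + b$
$\frac{Q{\left(26,q{\left(g,5 \right)} \right)} - 48241}{5798 + y{\left(-50 \right)}} = \frac{\left(92 + 3\right) - 48241}{5798 + 64} = \frac{95 - 48241}{5862} = \left(-48146\right) \frac{1}{5862} = - \frac{24073}{2931}$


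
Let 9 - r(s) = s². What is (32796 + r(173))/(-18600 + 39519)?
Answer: 2876/20919 ≈ 0.13748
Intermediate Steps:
r(s) = 9 - s²
(32796 + r(173))/(-18600 + 39519) = (32796 + (9 - 1*173²))/(-18600 + 39519) = (32796 + (9 - 1*29929))/20919 = (32796 + (9 - 29929))*(1/20919) = (32796 - 29920)*(1/20919) = 2876*(1/20919) = 2876/20919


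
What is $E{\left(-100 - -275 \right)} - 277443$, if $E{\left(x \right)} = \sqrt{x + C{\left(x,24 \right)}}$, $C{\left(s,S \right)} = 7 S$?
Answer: $-277443 + 7 \sqrt{7} \approx -2.7742 \cdot 10^{5}$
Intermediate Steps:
$E{\left(x \right)} = \sqrt{168 + x}$ ($E{\left(x \right)} = \sqrt{x + 7 \cdot 24} = \sqrt{x + 168} = \sqrt{168 + x}$)
$E{\left(-100 - -275 \right)} - 277443 = \sqrt{168 - -175} - 277443 = \sqrt{168 + \left(-100 + 275\right)} - 277443 = \sqrt{168 + 175} - 277443 = \sqrt{343} - 277443 = 7 \sqrt{7} - 277443 = -277443 + 7 \sqrt{7}$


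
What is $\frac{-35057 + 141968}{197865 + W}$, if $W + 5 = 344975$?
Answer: $\frac{11879}{60315} \approx 0.19695$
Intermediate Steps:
$W = 344970$ ($W = -5 + 344975 = 344970$)
$\frac{-35057 + 141968}{197865 + W} = \frac{-35057 + 141968}{197865 + 344970} = \frac{106911}{542835} = 106911 \cdot \frac{1}{542835} = \frac{11879}{60315}$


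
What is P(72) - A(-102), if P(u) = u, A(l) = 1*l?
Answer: 174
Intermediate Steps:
A(l) = l
P(72) - A(-102) = 72 - 1*(-102) = 72 + 102 = 174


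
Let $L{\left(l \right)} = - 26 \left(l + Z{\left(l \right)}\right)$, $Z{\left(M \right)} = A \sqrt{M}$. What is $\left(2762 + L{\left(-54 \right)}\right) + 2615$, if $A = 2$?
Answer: $6781 - 156 i \sqrt{6} \approx 6781.0 - 382.12 i$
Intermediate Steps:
$Z{\left(M \right)} = 2 \sqrt{M}$
$L{\left(l \right)} = - 52 \sqrt{l} - 26 l$ ($L{\left(l \right)} = - 26 \left(l + 2 \sqrt{l}\right) = - 52 \sqrt{l} - 26 l$)
$\left(2762 + L{\left(-54 \right)}\right) + 2615 = \left(2762 - \left(-1404 + 52 \sqrt{-54}\right)\right) + 2615 = \left(2762 + \left(- 52 \cdot 3 i \sqrt{6} + 1404\right)\right) + 2615 = \left(2762 + \left(- 156 i \sqrt{6} + 1404\right)\right) + 2615 = \left(2762 + \left(1404 - 156 i \sqrt{6}\right)\right) + 2615 = \left(4166 - 156 i \sqrt{6}\right) + 2615 = 6781 - 156 i \sqrt{6}$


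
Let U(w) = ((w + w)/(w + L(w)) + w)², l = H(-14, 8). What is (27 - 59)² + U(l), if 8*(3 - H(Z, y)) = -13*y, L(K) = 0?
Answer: 1348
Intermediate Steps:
H(Z, y) = 3 + 13*y/8 (H(Z, y) = 3 - (-13)*y/8 = 3 + 13*y/8)
l = 16 (l = 3 + (13/8)*8 = 3 + 13 = 16)
U(w) = (2 + w)² (U(w) = ((w + w)/(w + 0) + w)² = ((2*w)/w + w)² = (2 + w)²)
(27 - 59)² + U(l) = (27 - 59)² + (2 + 16)² = (-32)² + 18² = 1024 + 324 = 1348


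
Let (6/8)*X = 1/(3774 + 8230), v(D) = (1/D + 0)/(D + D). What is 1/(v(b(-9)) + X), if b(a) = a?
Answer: 486162/3055 ≈ 159.14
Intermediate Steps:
v(D) = 1/(2*D²) (v(D) = 1/(D*((2*D))) = (1/(2*D))/D = 1/(2*D²))
X = 1/9003 (X = 4/(3*(3774 + 8230)) = (4/3)/12004 = (4/3)*(1/12004) = 1/9003 ≈ 0.00011107)
1/(v(b(-9)) + X) = 1/((½)/(-9)² + 1/9003) = 1/((½)*(1/81) + 1/9003) = 1/(1/162 + 1/9003) = 1/(3055/486162) = 486162/3055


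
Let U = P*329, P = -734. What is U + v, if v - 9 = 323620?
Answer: 82143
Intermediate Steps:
v = 323629 (v = 9 + 323620 = 323629)
U = -241486 (U = -734*329 = -241486)
U + v = -241486 + 323629 = 82143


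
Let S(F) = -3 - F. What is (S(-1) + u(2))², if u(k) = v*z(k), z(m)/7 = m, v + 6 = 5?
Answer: 256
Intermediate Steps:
v = -1 (v = -6 + 5 = -1)
z(m) = 7*m
u(k) = -7*k
(S(-1) + u(2))² = ((-3 - 1*(-1)) - 7*2)² = ((-3 + 1) - 14)² = (-2 - 14)² = (-16)² = 256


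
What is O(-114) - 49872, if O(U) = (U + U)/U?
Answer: -49870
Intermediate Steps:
O(U) = 2 (O(U) = (2*U)/U = 2)
O(-114) - 49872 = 2 - 49872 = -49870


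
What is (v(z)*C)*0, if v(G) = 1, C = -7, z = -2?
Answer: 0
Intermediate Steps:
(v(z)*C)*0 = (1*(-7))*0 = -7*0 = 0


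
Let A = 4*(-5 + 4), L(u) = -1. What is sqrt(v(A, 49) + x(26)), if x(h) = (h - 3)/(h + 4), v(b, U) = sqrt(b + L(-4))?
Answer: sqrt(690 + 900*I*sqrt(5))/30 ≈ 1.2511 + 0.89364*I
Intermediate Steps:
A = -4 (A = 4*(-1) = -4)
v(b, U) = sqrt(-1 + b) (v(b, U) = sqrt(b - 1) = sqrt(-1 + b))
x(h) = (-3 + h)/(4 + h)
sqrt(v(A, 49) + x(26)) = sqrt(sqrt(-1 - 4) + (-3 + 26)/(4 + 26)) = sqrt(sqrt(-5) + 23/30) = sqrt(I*sqrt(5) + (1/30)*23) = sqrt(I*sqrt(5) + 23/30) = sqrt(23/30 + I*sqrt(5))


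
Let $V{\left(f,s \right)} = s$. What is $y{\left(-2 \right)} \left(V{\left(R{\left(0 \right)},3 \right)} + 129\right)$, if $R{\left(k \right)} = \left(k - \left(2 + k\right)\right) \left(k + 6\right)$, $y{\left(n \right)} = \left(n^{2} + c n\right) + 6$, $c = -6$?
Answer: $2904$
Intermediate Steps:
$y{\left(n \right)} = 6 + n^{2} - 6 n$ ($y{\left(n \right)} = \left(n^{2} - 6 n\right) + 6 = 6 + n^{2} - 6 n$)
$R{\left(k \right)} = -12 - 2 k$ ($R{\left(k \right)} = - 2 \left(6 + k\right) = -12 - 2 k$)
$y{\left(-2 \right)} \left(V{\left(R{\left(0 \right)},3 \right)} + 129\right) = \left(6 + \left(-2\right)^{2} - -12\right) \left(3 + 129\right) = \left(6 + 4 + 12\right) 132 = 22 \cdot 132 = 2904$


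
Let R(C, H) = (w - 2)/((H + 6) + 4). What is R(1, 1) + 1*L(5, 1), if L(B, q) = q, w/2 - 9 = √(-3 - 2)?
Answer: 27/11 + 2*I*√5/11 ≈ 2.4545 + 0.40656*I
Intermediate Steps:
w = 18 + 2*I*√5 (w = 18 + 2*√(-3 - 2) = 18 + 2*√(-5) = 18 + 2*(I*√5) = 18 + 2*I*√5 ≈ 18.0 + 4.4721*I)
R(C, H) = (16 + 2*I*√5)/(10 + H) (R(C, H) = ((18 + 2*I*√5) - 2)/((H + 6) + 4) = (16 + 2*I*√5)/((6 + H) + 4) = (16 + 2*I*√5)/(10 + H))
R(1, 1) + 1*L(5, 1) = 2*(8 + I*√5)/(10 + 1) + 1*1 = 2*(8 + I*√5)/11 + 1 = 2*(1/11)*(8 + I*√5) + 1 = (16/11 + 2*I*√5/11) + 1 = 27/11 + 2*I*√5/11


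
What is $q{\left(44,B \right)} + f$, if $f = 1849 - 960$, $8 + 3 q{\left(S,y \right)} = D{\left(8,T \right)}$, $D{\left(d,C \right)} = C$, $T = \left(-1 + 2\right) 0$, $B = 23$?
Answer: $\frac{2659}{3} \approx 886.33$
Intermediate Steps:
$T = 0$ ($T = 1 \cdot 0 = 0$)
$q{\left(S,y \right)} = - \frac{8}{3}$ ($q{\left(S,y \right)} = - \frac{8}{3} + \frac{1}{3} \cdot 0 = - \frac{8}{3} + 0 = - \frac{8}{3}$)
$f = 889$ ($f = 1849 - 960 = 889$)
$q{\left(44,B \right)} + f = - \frac{8}{3} + 889 = \frac{2659}{3}$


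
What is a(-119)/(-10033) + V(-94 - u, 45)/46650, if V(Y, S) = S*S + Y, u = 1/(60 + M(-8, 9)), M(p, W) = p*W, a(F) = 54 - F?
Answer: 135649309/5616473400 ≈ 0.024152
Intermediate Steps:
M(p, W) = W*p
u = -1/12 (u = 1/(60 + 9*(-8)) = 1/(60 - 72) = 1/(-12) = -1/12 ≈ -0.083333)
V(Y, S) = Y + S**2 (V(Y, S) = S**2 + Y = Y + S**2)
a(-119)/(-10033) + V(-94 - u, 45)/46650 = (54 - 1*(-119))/(-10033) + ((-94 - 1*(-1/12)) + 45**2)/46650 = (54 + 119)*(-1/10033) + ((-94 + 1/12) + 2025)*(1/46650) = 173*(-1/10033) + (-1127/12 + 2025)*(1/46650) = -173/10033 + (23173/12)*(1/46650) = -173/10033 + 23173/559800 = 135649309/5616473400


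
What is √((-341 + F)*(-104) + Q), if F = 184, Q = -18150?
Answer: I*√1822 ≈ 42.685*I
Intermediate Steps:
√((-341 + F)*(-104) + Q) = √((-341 + 184)*(-104) - 18150) = √(-157*(-104) - 18150) = √(16328 - 18150) = √(-1822) = I*√1822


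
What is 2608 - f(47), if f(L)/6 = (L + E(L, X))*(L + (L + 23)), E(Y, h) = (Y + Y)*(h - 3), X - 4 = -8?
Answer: 431530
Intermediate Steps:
X = -4 (X = 4 - 8 = -4)
E(Y, h) = 2*Y*(-3 + h) (E(Y, h) = (2*Y)*(-3 + h) = 2*Y*(-3 + h))
f(L) = -78*L*(23 + 2*L) (f(L) = 6*((L + 2*L*(-3 - 4))*(L + (L + 23))) = 6*((L + 2*L*(-7))*(L + (23 + L))) = 6*((L - 14*L)*(23 + 2*L)) = 6*((-13*L)*(23 + 2*L)) = 6*(-13*L*(23 + 2*L)) = -78*L*(23 + 2*L))
2608 - f(47) = 2608 - 78*47*(-23 - 2*47) = 2608 - 78*47*(-23 - 94) = 2608 - 78*47*(-117) = 2608 - 1*(-428922) = 2608 + 428922 = 431530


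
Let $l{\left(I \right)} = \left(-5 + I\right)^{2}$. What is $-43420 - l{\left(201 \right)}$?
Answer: $-81836$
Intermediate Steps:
$-43420 - l{\left(201 \right)} = -43420 - \left(-5 + 201\right)^{2} = -43420 - 196^{2} = -43420 - 38416 = -81836$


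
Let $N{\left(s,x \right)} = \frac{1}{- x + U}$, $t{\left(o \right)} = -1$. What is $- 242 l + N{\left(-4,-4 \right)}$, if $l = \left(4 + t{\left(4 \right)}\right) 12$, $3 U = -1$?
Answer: $- \frac{95829}{11} \approx -8711.7$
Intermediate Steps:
$U = - \frac{1}{3}$ ($U = \frac{1}{3} \left(-1\right) = - \frac{1}{3} \approx -0.33333$)
$N{\left(s,x \right)} = \frac{1}{- \frac{1}{3} - x}$ ($N{\left(s,x \right)} = \frac{1}{- x - \frac{1}{3}} = \frac{1}{- \frac{1}{3} - x}$)
$l = 36$ ($l = \left(4 - 1\right) 12 = 3 \cdot 12 = 36$)
$- 242 l + N{\left(-4,-4 \right)} = \left(-242\right) 36 - \frac{3}{1 + 3 \left(-4\right)} = -8712 - \frac{3}{1 - 12} = -8712 - \frac{3}{-11} = -8712 - - \frac{3}{11} = -8712 + \frac{3}{11} = - \frac{95829}{11}$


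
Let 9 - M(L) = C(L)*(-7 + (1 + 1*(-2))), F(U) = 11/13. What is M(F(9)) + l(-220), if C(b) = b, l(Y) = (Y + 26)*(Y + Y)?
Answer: 1109885/13 ≈ 85376.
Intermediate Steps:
l(Y) = 2*Y*(26 + Y) (l(Y) = (26 + Y)*(2*Y) = 2*Y*(26 + Y))
F(U) = 11/13 (F(U) = 11*(1/13) = 11/13)
M(L) = 9 + 8*L (M(L) = 9 - L*(-7 + (1 + 1*(-2))) = 9 - L*(-7 + (1 - 2)) = 9 - L*(-7 - 1) = 9 - L*(-8) = 9 - (-8)*L = 9 + 8*L)
M(F(9)) + l(-220) = (9 + 8*(11/13)) + 2*(-220)*(26 - 220) = (9 + 88/13) + 2*(-220)*(-194) = 205/13 + 85360 = 1109885/13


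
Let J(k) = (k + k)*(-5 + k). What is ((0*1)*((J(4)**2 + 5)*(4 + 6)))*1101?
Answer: 0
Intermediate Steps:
J(k) = 2*k*(-5 + k) (J(k) = (2*k)*(-5 + k) = 2*k*(-5 + k))
((0*1)*((J(4)**2 + 5)*(4 + 6)))*1101 = ((0*1)*(((2*4*(-5 + 4))**2 + 5)*(4 + 6)))*1101 = (0*(((2*4*(-1))**2 + 5)*10))*1101 = (0*(((-8)**2 + 5)*10))*1101 = (0*((64 + 5)*10))*1101 = (0*(69*10))*1101 = (0*690)*1101 = 0*1101 = 0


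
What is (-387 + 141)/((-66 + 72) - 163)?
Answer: 246/157 ≈ 1.5669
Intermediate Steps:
(-387 + 141)/((-66 + 72) - 163) = -246/(6 - 163) = -246/(-157) = -246*(-1/157) = 246/157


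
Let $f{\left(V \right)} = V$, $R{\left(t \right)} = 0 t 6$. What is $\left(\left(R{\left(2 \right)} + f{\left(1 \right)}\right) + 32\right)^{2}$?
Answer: $1089$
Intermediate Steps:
$R{\left(t \right)} = 0$ ($R{\left(t \right)} = 0 \cdot 6 = 0$)
$\left(\left(R{\left(2 \right)} + f{\left(1 \right)}\right) + 32\right)^{2} = \left(\left(0 + 1\right) + 32\right)^{2} = \left(1 + 32\right)^{2} = 33^{2} = 1089$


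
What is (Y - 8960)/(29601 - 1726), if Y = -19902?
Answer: -28862/27875 ≈ -1.0354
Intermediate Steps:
(Y - 8960)/(29601 - 1726) = (-19902 - 8960)/(29601 - 1726) = -28862/27875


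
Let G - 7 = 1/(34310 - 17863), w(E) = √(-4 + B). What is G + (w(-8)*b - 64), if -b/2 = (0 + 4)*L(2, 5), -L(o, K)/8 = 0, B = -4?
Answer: -937478/16447 ≈ -57.000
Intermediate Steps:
L(o, K) = 0 (L(o, K) = -8*0 = 0)
w(E) = 2*I*√2 (w(E) = √(-4 - 4) = √(-8) = 2*I*√2)
b = 0 (b = -2*(0 + 4)*0 = -8*0 = -2*0 = 0)
G = 115130/16447 (G = 7 + 1/(34310 - 17863) = 7 + 1/16447 = 115130/16447 ≈ 7.0001)
G + (w(-8)*b - 64) = 115130/16447 + ((2*I*√2)*0 - 64) = 115130/16447 + (0 - 64) = 115130/16447 - 64 = -937478/16447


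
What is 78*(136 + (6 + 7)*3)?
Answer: 13650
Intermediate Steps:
78*(136 + (6 + 7)*3) = 78*(136 + 13*3) = 78*(136 + 39) = 78*175 = 13650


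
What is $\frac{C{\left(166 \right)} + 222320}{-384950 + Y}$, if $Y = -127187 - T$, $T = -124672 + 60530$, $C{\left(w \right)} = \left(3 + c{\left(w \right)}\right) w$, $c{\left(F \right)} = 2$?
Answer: $- \frac{44630}{89599} \approx -0.49811$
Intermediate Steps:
$C{\left(w \right)} = 5 w$ ($C{\left(w \right)} = \left(3 + 2\right) w = 5 w$)
$T = -64142$
$Y = -63045$ ($Y = -127187 - -64142 = -127187 + 64142 = -63045$)
$\frac{C{\left(166 \right)} + 222320}{-384950 + Y} = \frac{5 \cdot 166 + 222320}{-384950 - 63045} = \frac{830 + 222320}{-447995} = 223150 \left(- \frac{1}{447995}\right) = - \frac{44630}{89599}$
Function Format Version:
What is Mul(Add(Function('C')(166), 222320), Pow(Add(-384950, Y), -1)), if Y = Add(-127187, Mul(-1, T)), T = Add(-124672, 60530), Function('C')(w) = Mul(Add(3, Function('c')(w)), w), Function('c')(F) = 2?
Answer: Rational(-44630, 89599) ≈ -0.49811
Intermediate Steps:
Function('C')(w) = Mul(5, w) (Function('C')(w) = Mul(Add(3, 2), w) = Mul(5, w))
T = -64142
Y = -63045 (Y = Add(-127187, Mul(-1, -64142)) = Add(-127187, 64142) = -63045)
Mul(Add(Function('C')(166), 222320), Pow(Add(-384950, Y), -1)) = Mul(Add(Mul(5, 166), 222320), Pow(Add(-384950, -63045), -1)) = Mul(Add(830, 222320), Pow(-447995, -1)) = Mul(223150, Rational(-1, 447995)) = Rational(-44630, 89599)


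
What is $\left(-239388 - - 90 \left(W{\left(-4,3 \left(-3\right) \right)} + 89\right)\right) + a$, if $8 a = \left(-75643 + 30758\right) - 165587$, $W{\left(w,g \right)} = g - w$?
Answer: $-258137$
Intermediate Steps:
$a = -26309$ ($a = \frac{\left(-75643 + 30758\right) - 165587}{8} = \frac{-44885 - 165587}{8} = \frac{1}{8} \left(-210472\right) = -26309$)
$\left(-239388 - - 90 \left(W{\left(-4,3 \left(-3\right) \right)} + 89\right)\right) + a = \left(-239388 - - 90 \left(\left(3 \left(-3\right) - -4\right) + 89\right)\right) - 26309 = \left(-239388 - - 90 \left(\left(-9 + 4\right) + 89\right)\right) - 26309 = \left(-239388 - - 90 \left(-5 + 89\right)\right) - 26309 = \left(-239388 - \left(-90\right) 84\right) - 26309 = \left(-239388 - -7560\right) - 26309 = \left(-239388 + 7560\right) - 26309 = -231828 - 26309 = -258137$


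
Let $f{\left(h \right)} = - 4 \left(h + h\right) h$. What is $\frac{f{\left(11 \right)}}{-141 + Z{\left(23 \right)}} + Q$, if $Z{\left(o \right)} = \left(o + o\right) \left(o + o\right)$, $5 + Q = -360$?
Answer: $- \frac{721843}{1975} \approx -365.49$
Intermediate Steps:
$Q = -365$ ($Q = -5 - 360 = -365$)
$f{\left(h \right)} = - 8 h^{2}$ ($f{\left(h \right)} = - 4 \cdot 2 h h = - 4 \cdot 2 h^{2} = - 8 h^{2}$)
$Z{\left(o \right)} = 4 o^{2}$ ($Z{\left(o \right)} = 2 o 2 o = 4 o^{2}$)
$\frac{f{\left(11 \right)}}{-141 + Z{\left(23 \right)}} + Q = \frac{\left(-8\right) 11^{2}}{-141 + 4 \cdot 23^{2}} - 365 = \frac{\left(-8\right) 121}{-141 + 4 \cdot 529} - 365 = \frac{1}{-141 + 2116} \left(-968\right) - 365 = \frac{1}{1975} \left(-968\right) - 365 = - \frac{968}{1975} - 365 = - \frac{721843}{1975}$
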